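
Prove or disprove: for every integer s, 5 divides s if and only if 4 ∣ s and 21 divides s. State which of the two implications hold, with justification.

Neither direction holds.

Forward direction. This fails: take s = 5. Certainly 5 ∣ 5, but 4 ∤ 5.

Converse. This fails: take s = 84. Both 4 ∣ 84 and 21 ∣ 84, yet 84 is not a multiple of 5 (since 84 = 16·5 + 4), so 5 ∤ 84.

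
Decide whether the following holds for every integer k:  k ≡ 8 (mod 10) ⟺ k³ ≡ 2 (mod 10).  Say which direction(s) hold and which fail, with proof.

Both directions hold.

Forward direction. Suppose k ≡ 8 (mod 10). Write k = 10j + 8. Then (10j + 8)³ = 1000j³ + 2400j² + 1920j + 512 = 10(100j³ + 240j² + 192j + 51) + 2, so k³ ≡ 2 (mod 10).

Converse. Suppose k³ ≡ 2 (mod 10). The only residue r in {0, …, 9} with r³ ≡ 2 (mod 10) is r = 8, so k ≡ 8 (mod 10).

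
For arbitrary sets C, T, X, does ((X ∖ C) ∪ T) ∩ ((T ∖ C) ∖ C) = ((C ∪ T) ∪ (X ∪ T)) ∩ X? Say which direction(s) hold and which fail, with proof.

(⟹) This inclusion fails. Take C = ∅, T = {1}, X = ∅; then 1 ∈ ((X ∖ C) ∪ T) ∩ ((T ∖ C) ∖ C) but 1 ∉ ((C ∪ T) ∪ (X ∪ T)) ∩ X.

(⟸) This inclusion fails. Take C = ∅, T = ∅, X = {1}; then 1 ∈ ((C ∪ T) ∪ (X ∪ T)) ∩ X but 1 ∉ ((X ∖ C) ∪ T) ∩ ((T ∖ C) ∖ C).

Neither inclusion holds.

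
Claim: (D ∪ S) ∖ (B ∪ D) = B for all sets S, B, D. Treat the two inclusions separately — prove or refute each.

(⊆) fails and (⊇) fails.

Forward inclusion. This inclusion fails. Take S = {1}, B = ∅, D = ∅; then 1 ∈ (D ∪ S) ∖ (B ∪ D) but 1 ∉ B.

Reverse inclusion. This inclusion fails. Take S = ∅, B = {1}, D = ∅; then 1 ∈ B but 1 ∉ (D ∪ S) ∖ (B ∪ D).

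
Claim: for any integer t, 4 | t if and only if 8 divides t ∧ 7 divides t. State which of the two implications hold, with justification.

(→) This fails: take t = 4. Certainly 4 ∣ 4, but 8 ∤ 4.

(←) Suppose 8 ∣ t and 7 ∣ t. Any common multiple of 8 and 7 is a multiple of their lcm; here gcd(8, 7) = 1, so lcm(8, 7) = 8·7 = 56, so 56 ∣ t. Since 4 ∣ 56, it follows that 4 ∣ t.

The forward direction fails; the converse holds.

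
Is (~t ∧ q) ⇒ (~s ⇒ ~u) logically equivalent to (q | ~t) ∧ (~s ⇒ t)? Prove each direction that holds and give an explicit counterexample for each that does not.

Only the reverse direction holds.

(⇒) This fails. Under t = F, q = F, s = F, u = F, the left side is true but the right side is false.

(⇐) Assume the antecedent. If s is true, (~t ∧ q) ⇒ (~s ⇒ ~u) reduces to true regardless of the other variables. If s is false, the antecedent forces (t = T, q = T, s = F, u = F) or (t = T, q = T, s = F, u = T), and (~t ∧ q) ⇒ (~s ⇒ ~u) holds there. Either way (~t ∧ q) ⇒ (~s ⇒ ~u) holds.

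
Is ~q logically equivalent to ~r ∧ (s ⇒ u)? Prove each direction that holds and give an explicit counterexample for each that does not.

[⇒] This fails. Under r = T, q = F, s = F, u = F, the left side is true but the right side is false.

[⇐] This fails. Under r = F, q = T, s = F, u = F, the left side is false but the right side is true.

Neither implication holds.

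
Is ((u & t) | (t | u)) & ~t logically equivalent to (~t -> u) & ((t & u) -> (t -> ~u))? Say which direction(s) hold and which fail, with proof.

(←) This fails. Under t = T, u = F, the left side is false but the right side is true.

(→) Assume the antecedent. If t is true, the antecedent cannot hold. If t is false, the antecedent forces (t = F, u = T), and the consequent holds there. Either way the consequent holds.

The forward direction holds; the converse fails.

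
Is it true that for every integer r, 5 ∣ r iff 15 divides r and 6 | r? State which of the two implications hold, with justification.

(⟹) This fails: take r = 5. Certainly 5 ∣ 5, but 15 ∤ 5.

(⟸) Suppose 15 ∣ r and 6 ∣ r. Any common multiple of 15 and 6 is a multiple of their lcm; here lcm(15, 6) = 15·6/gcd(15, 6) = 90/3 = 30, so 30 ∣ r. Since 5 ∣ 30, it follows that 5 ∣ r.

Only the converse holds.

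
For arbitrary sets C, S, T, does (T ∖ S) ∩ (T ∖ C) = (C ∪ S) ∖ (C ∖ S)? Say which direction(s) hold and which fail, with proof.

Neither inclusion holds.

(⟹) This inclusion fails. Take C = ∅, S = ∅, T = {1}; then 1 ∈ (T ∖ S) ∩ (T ∖ C) but 1 ∉ (C ∪ S) ∖ (C ∖ S).

(⟸) This inclusion fails. Take C = ∅, S = {1}, T = ∅; then 1 ∈ (C ∪ S) ∖ (C ∖ S) but 1 ∉ (T ∖ S) ∩ (T ∖ C).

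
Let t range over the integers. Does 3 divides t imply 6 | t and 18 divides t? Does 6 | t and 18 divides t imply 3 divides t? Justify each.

Only the converse holds.

(⇒) This fails: take t = 3. Certainly 3 ∣ 3, but 6 ∤ 3.

(⇐) Suppose 6 ∣ t and 18 ∣ t. Any common multiple of 6 and 18 is a multiple of their lcm; here lcm(6, 18) = 6·18/gcd(6, 18) = 108/6 = 18, so 18 ∣ t. Since 3 ∣ 18, it follows that 3 ∣ t.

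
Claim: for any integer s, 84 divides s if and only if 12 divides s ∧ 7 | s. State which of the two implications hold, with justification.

Both implications hold.

(⇒) If 84 ∣ s, write s = 84q. Since 84 = 7·12, s = 12·(7q), so 12 ∣ s; and since 84 = 12·7, s = 7·(12q), so 7 ∣ s.

(⇐) Suppose 12 ∣ s and 7 ∣ s. Any common multiple of 12 and 7 is a multiple of their lcm; here gcd(12, 7) = 1, so lcm(12, 7) = 12·7 = 84, so 84 ∣ s.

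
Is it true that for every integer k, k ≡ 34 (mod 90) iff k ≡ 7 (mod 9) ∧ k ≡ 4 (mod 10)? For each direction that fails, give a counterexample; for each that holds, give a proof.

Both directions hold; the statement is true.

(⇒) Suppose k ≡ 34 (mod 90); write k = 90j + 34. Since 9 ∣ 90, reducing mod 9 gives k ≡ 34 ≡ 7 (mod 9); since 10 ∣ 90, reducing mod 10 gives k ≡ 34 ≡ 4 (mod 10).

(⇐) Conversely, if k ≡ 7 (mod 9) and k ≡ 4 (mod 10), then by the Chinese remainder theorem k ≡ 34 (mod 90). This is exactly k ≡ 34 (mod 90).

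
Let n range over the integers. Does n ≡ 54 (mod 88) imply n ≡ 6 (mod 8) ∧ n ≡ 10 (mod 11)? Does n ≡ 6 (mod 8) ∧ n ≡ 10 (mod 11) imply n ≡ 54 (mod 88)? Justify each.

(⟹) Suppose n ≡ 54 (mod 88); write n = 88j + 54. Since 8 ∣ 88, reducing mod 8 gives n ≡ 54 ≡ 6 (mod 8); since 11 ∣ 88, reducing mod 11 gives n ≡ 54 ≡ 10 (mod 11).

(⟸) Conversely, if n ≡ 6 (mod 8) and n ≡ 10 (mod 11), then by the Chinese remainder theorem n ≡ 54 (mod 88). This is exactly n ≡ 54 (mod 88).

Both implications hold.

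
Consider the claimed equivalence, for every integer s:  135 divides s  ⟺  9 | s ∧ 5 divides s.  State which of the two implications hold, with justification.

Forward direction. If 135 ∣ s, write s = 135q. Since 135 = 15·9, s = 9·(15q), so 9 ∣ s; and since 135 = 27·5, s = 5·(27q), so 5 ∣ s.

Converse. This fails: take s = 45. Both 9 ∣ 45 and 5 ∣ 45, yet 45 is not a multiple of 135 (since 45 = 0·135 + 45), so 135 ∤ 45.

The forward direction holds; the converse fails.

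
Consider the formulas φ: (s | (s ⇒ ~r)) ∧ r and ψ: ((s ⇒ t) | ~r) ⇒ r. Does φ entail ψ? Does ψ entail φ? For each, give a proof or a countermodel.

Both implications hold.

Forward direction. Assume the antecedent. If t is true, the antecedent forces (t = T, s = F, r = T) or (t = T, s = T, r = T), and ((s ⇒ t) | ~r) ⇒ r holds there. If t is false, the antecedent forces (t = F, s = F, r = T) or (t = F, s = T, r = T), and ((s ⇒ t) | ~r) ⇒ r holds there. Either way ((s ⇒ t) | ~r) ⇒ r holds.

Converse. Assume the antecedent. If t is true, the antecedent forces (t = T, s = F, r = T) or (t = T, s = T, r = T), and (s | (s ⇒ ~r)) ∧ r holds there. If t is false, the antecedent forces (t = F, s = F, r = T) or (t = F, s = T, r = T), and (s | (s ⇒ ~r)) ∧ r holds there. Either way (s | (s ⇒ ~r)) ∧ r holds.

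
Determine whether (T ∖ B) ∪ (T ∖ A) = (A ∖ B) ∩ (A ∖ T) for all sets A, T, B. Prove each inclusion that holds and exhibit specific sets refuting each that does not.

Forward inclusion. This inclusion fails. Take A = ∅, T = {1}, B = ∅; then 1 ∈ (T ∖ B) ∪ (T ∖ A) but 1 ∉ (A ∖ B) ∩ (A ∖ T).

Reverse inclusion. This inclusion fails. Take A = {1}, T = ∅, B = ∅; then 1 ∈ (A ∖ B) ∩ (A ∖ T) but 1 ∉ (T ∖ B) ∪ (T ∖ A).

Neither inclusion holds.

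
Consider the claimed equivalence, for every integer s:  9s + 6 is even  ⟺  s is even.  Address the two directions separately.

Both implications hold.

(→) Suppose 9s + 6 is even. Since 9 is odd, 9s and s have the same parity, so 9s + 6 ≡ s + 6 (mod 2). As 6 is even, 9s + 6 is even exactly when s is even. Thus s is even.

(←) Conversely, suppose s is even; write s = 2j. Then 9s + 6 = 9·(2j) + 6 = 2·9j + 6, which is even.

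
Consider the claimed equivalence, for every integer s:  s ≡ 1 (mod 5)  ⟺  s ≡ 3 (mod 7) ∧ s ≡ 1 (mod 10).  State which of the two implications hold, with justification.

Converse. If s ≡ 3 (mod 7) and s ≡ 1 (mod 10), then by the Chinese remainder theorem s ≡ 31 (mod 70). Since 31 ≡ 1 (mod 5) and 5 ∣ 70, we get s ≡ 1 (mod 5).

Forward direction. This fails: s = 1 gives 1 ≡ 1 (mod 5) but 1 ≡ 1 (mod 7), so the conjunction on the right does not hold.

Only the reverse direction holds.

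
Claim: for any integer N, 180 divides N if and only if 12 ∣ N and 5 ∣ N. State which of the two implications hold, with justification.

(⇒) If 180 ∣ N, write N = 180q. Since 180 = 15·12, N = 12·(15q), so 12 ∣ N; and since 180 = 36·5, N = 5·(36q), so 5 ∣ N.

(⇐) This fails: take N = 60. Both 12 ∣ 60 and 5 ∣ 60, yet 60 is not a multiple of 180 (since 60 = 0·180 + 60), so 180 ∤ 60.

Only the forward direction holds.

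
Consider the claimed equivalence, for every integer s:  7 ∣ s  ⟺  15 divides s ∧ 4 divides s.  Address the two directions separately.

(⇒) fails and (⇐) fails.

(→) This fails: take s = 7. Certainly 7 ∣ 7, but 15 ∤ 7.

(←) This fails: take s = 60. Both 15 ∣ 60 and 4 ∣ 60, yet 60 is not a multiple of 7 (since 60 = 8·7 + 4), so 7 ∤ 60.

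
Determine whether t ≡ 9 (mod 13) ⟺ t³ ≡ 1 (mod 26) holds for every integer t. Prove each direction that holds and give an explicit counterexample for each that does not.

Neither implication holds.

Forward direction. This fails: take t = 22. Then 22 ≡ 9 (mod 13), but 22³ = 10648 ≡ 14 (mod 26), not 1.

Converse. This fails: take t = 1. Then 1³ = 1 ≡ 1 (mod 26), yet 1 ≡ 1 (mod 13), not 9.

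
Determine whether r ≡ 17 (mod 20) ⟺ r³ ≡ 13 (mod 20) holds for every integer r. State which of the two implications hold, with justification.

Both directions hold.

(⟹) Suppose r ≡ 17 (mod 20). Write r = 20j + 17. Then (20j + 17)³ = 8000j³ + 20400j² + 17340j + 4913 = 20(400j³ + 1020j² + 867j + 245) + 13, so r³ ≡ 13 (mod 20).

(⟸) Conversely, suppose r³ ≡ 13 (mod 20). The only residue r in {0, …, 19} with r³ ≡ 13 (mod 20) is r = 17, so r ≡ 17 (mod 20).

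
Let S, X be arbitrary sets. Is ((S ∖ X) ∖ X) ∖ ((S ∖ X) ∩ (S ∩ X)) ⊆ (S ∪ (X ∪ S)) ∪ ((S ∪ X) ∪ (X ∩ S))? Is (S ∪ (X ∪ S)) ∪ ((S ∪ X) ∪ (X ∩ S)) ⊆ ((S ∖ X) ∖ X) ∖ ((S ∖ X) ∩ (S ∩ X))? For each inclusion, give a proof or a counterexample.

Only the forward inclusion holds.

Forward inclusion. Let x ∈ ((S ∖ X) ∖ X) ∖ ((S ∖ X) ∩ (S ∩ X)). Then x ∈ S and x ∉ X, from which x ∈ (S ∪ (X ∪ S)) ∪ ((S ∪ X) ∪ (X ∩ S)).

Reverse inclusion. This inclusion fails. Take S = ∅, X = {1}; then 1 ∈ (S ∪ (X ∪ S)) ∪ ((S ∪ X) ∪ (X ∩ S)) but 1 ∉ ((S ∖ X) ∖ X) ∖ ((S ∖ X) ∩ (S ∩ X)).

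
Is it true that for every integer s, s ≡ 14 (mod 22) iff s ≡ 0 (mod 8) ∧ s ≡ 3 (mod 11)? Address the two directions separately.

Only the reverse direction holds.

(⟹) This fails: s = 58 gives 58 ≡ 14 (mod 22) but 58 ≡ 2 (mod 8), so the conjunction on the right does not hold.

(⟸) Conversely, if s ≡ 0 (mod 8) and s ≡ 3 (mod 11), then by the Chinese remainder theorem s ≡ 80 (mod 88). Since 80 ≡ 14 (mod 22) and 22 ∣ 88, we get s ≡ 14 (mod 22).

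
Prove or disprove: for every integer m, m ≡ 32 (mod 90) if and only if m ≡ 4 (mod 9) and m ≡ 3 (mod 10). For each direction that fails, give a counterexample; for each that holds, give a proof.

Neither implication holds.

Forward direction. This fails: m = 32 gives 32 ≡ 32 (mod 90) but 32 ≡ 5 (mod 9), so the conjunction on the right does not hold.

Converse. This fails: m = 13 satisfies both congruences on the right (13 ≡ 4 mod 9 and 13 ≡ 3 mod 10) yet 13 ≡ 13 (mod 90), not 32.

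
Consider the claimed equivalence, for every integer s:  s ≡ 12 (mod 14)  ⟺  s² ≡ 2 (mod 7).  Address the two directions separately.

[⇒] This fails: take s = 12. Then 12 ≡ 12 (mod 14), but 12² = 144 ≡ 4 (mod 7), not 2.

[⇐] This fails: take s = 3. Then 3² = 9 ≡ 2 (mod 7), yet 3 ≡ 3 (mod 14), not 12.

(⇒) fails and (⇐) fails.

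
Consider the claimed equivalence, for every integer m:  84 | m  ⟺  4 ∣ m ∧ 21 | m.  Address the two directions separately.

Both directions hold; the statement is true.

(⇒) If 84 ∣ m, write m = 84q. Since 84 = 21·4, m = 4·(21q), so 4 ∣ m; and since 84 = 4·21, m = 21·(4q), so 21 ∣ m.

(⇐) Suppose 4 ∣ m and 21 ∣ m. Any common multiple of 4 and 21 is a multiple of their lcm; here gcd(4, 21) = 1, so lcm(4, 21) = 4·21 = 84, so 84 ∣ m.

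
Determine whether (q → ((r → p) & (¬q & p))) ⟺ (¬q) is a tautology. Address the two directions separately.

[⇒] Assume the antecedent. If r is true, the antecedent forces (r = T, q = F, p = F) or (r = T, q = F, p = T), and ¬q holds there. If r is false, the antecedent forces (r = F, q = F, p = F) or (r = F, q = F, p = T), and ¬q holds there. Either way ¬q holds.

[⇐] Assume the antecedent. If r is true, the antecedent forces (r = T, q = F, p = F) or (r = T, q = F, p = T), and q → ((r → p) & (¬q & p)) holds there. If r is false, the antecedent forces (r = F, q = F, p = F) or (r = F, q = F, p = T), and q → ((r → p) & (¬q & p)) holds there. Either way q → ((r → p) & (¬q & p)) holds.

Both implications hold.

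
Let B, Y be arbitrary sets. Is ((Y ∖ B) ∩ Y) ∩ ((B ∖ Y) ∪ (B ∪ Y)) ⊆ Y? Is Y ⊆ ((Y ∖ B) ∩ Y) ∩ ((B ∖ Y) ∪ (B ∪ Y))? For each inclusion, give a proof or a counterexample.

(⊆) Let x ∈ ((Y ∖ B) ∩ Y) ∩ ((B ∖ Y) ∪ (B ∪ Y)). Then x ∈ Y and x ∉ B, from which x ∈ Y.

(⊇) This inclusion fails. Take B = {1}, Y = {1}; then 1 ∈ Y but 1 ∉ ((Y ∖ B) ∩ Y) ∩ ((B ∖ Y) ∪ (B ∪ Y)).

(⊆) holds; (⊇) fails.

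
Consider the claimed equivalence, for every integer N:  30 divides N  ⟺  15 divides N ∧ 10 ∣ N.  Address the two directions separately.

(→) If 30 ∣ N, write N = 30q. Since 30 = 2·15, N = 15·(2q), so 15 ∣ N; and since 30 = 3·10, N = 10·(3q), so 10 ∣ N.

(←) Suppose 15 ∣ N and 10 ∣ N. Any common multiple of 15 and 10 is a multiple of their lcm; here lcm(15, 10) = 15·10/gcd(15, 10) = 150/5 = 30, so 30 ∣ N.

Both implications hold.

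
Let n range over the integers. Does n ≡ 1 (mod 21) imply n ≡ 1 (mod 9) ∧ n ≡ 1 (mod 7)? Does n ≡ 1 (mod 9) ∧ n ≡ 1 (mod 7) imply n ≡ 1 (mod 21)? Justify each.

Only the reverse direction holds.

[⇒] This fails: n = 43 gives 43 ≡ 1 (mod 21) but 43 ≡ 7 (mod 9), so the conjunction on the right does not hold.

[⇐] Conversely, if n ≡ 1 (mod 9) and n ≡ 1 (mod 7), then by the Chinese remainder theorem n ≡ 1 (mod 63). Since 1 ≡ 1 (mod 21) and 21 ∣ 63, we get n ≡ 1 (mod 21).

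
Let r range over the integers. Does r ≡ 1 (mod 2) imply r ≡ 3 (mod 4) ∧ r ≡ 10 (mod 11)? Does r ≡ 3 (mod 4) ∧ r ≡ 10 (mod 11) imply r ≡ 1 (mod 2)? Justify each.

Only the converse holds.

Converse. If r ≡ 3 (mod 4) and r ≡ 10 (mod 11), then by the Chinese remainder theorem r ≡ 43 (mod 44). Since 43 ≡ 1 (mod 2) and 2 ∣ 44, we get r ≡ 1 (mod 2).

Forward direction. This fails: r = 1 gives 1 ≡ 1 (mod 2) but 1 ≡ 1 (mod 4), so the conjunction on the right does not hold.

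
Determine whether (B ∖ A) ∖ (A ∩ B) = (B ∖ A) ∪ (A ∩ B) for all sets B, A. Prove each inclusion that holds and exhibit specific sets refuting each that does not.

(⊆) holds; (⊇) fails.

(⟹) Let x ∈ (B ∖ A) ∖ (A ∩ B). Then x ∈ B and x ∉ A, from which x ∈ (B ∖ A) ∪ (A ∩ B).

(⟸) This inclusion fails. Take B = {1}, A = {1}; then 1 ∈ (B ∖ A) ∪ (A ∩ B) but 1 ∉ (B ∖ A) ∖ (A ∩ B).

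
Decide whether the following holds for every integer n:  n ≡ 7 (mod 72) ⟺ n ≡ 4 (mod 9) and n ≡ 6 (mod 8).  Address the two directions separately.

Neither direction holds.

[⇒] This fails: n = 7 gives 7 ≡ 7 (mod 72) but 7 ≡ 7 (mod 9), so the conjunction on the right does not hold.

[⇐] This fails: n = 22 satisfies both congruences on the right (22 ≡ 4 mod 9 and 22 ≡ 6 mod 8) yet 22 ≡ 22 (mod 72), not 7.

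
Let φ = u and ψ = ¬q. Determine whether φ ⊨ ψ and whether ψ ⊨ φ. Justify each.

(⇒) This fails. Under u = T, q = T, the left side is true but the right side is false.

(⇐) This fails. Under u = F, q = F, the left side is false but the right side is true.

(⇒) fails and (⇐) fails.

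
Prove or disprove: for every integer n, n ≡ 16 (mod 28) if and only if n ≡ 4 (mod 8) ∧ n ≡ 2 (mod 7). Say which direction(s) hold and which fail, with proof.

Only the converse holds.

(→) This fails: n = 16 gives 16 ≡ 16 (mod 28) but 16 ≡ 0 (mod 8), so the conjunction on the right does not hold.

(←) Conversely, if n ≡ 4 (mod 8) and n ≡ 2 (mod 7), then by the Chinese remainder theorem n ≡ 44 (mod 56). Since 44 ≡ 16 (mod 28) and 28 ∣ 56, we get n ≡ 16 (mod 28).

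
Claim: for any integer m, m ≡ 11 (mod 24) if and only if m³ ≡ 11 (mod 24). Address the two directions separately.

(←) Suppose m³ ≡ 11 (mod 24). The only residue r in {0, …, 23} with r³ ≡ 11 (mod 24) is r = 11, so m ≡ 11 (mod 24).

(→) Suppose m ≡ 11 (mod 24). Write m = 24j + 11. Then (24j + 11)³ = 13824j³ + 19008j² + 8712j + 1331 = 24(576j³ + 792j² + 363j + 55) + 11, so m³ ≡ 11 (mod 24).

Both implications hold.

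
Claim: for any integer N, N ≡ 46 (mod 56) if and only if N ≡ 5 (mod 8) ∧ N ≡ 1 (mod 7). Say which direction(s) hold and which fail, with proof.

Neither direction holds.

Forward direction. This fails: N = 46 gives 46 ≡ 46 (mod 56) but 46 ≡ 6 (mod 8), so the conjunction on the right does not hold.

Converse. This fails: N = 29 satisfies both congruences on the right (29 ≡ 5 mod 8 and 29 ≡ 1 mod 7) yet 29 ≡ 29 (mod 56), not 46.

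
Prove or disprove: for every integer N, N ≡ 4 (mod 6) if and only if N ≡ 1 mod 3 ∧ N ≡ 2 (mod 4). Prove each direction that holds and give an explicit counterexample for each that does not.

Only the converse holds.

Forward direction. This fails: N = 4 gives 4 ≡ 4 (mod 6) but 4 ≡ 0 (mod 4), so the conjunction on the right does not hold.

Converse. If N ≡ 1 (mod 3) and N ≡ 2 (mod 4), then by the Chinese remainder theorem N ≡ 10 (mod 12). Since 10 ≡ 4 (mod 6) and 6 ∣ 12, we get N ≡ 4 (mod 6).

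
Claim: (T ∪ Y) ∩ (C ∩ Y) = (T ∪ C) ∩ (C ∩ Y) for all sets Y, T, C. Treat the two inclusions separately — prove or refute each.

(⟹) Let x ∈ (T ∪ Y) ∩ (C ∩ Y). Then either x ∈ Y ∩ C and x ∉ T; or x ∈ Y ∩ T ∩ C. In each case x ∈ (T ∪ C) ∩ (C ∩ Y), so (T ∪ Y) ∩ (C ∩ Y) ⊆ (T ∪ C) ∩ (C ∩ Y).

(⟸) Let x ∈ (T ∪ C) ∩ (C ∩ Y). Then either x ∈ Y ∩ C and x ∉ T; or x ∈ Y ∩ T ∩ C. In each case x ∈ (T ∪ Y) ∩ (C ∩ Y), so (T ∪ C) ∩ (C ∩ Y) ⊆ (T ∪ Y) ∩ (C ∩ Y).

Both inclusions hold; the sets are equal.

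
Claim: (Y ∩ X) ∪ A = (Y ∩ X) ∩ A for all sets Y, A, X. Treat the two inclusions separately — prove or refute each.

(⊆) This inclusion fails. Take Y = ∅, A = {1}, X = ∅; then 1 ∈ (Y ∩ X) ∪ A but 1 ∉ (Y ∩ X) ∩ A.

(⊇) Let x ∈ (Y ∩ X) ∩ A. Then x ∈ Y ∩ A ∩ X, from which x ∈ (Y ∩ X) ∪ A.

(⊆) fails; (⊇) holds.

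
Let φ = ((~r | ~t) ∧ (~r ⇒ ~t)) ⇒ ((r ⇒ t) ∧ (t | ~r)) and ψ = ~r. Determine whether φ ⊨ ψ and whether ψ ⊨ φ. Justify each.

The forward direction fails; the converse holds.

(⟸) Assume the antecedent. If t is true, the consequent reduces to true regardless of the other variables. If t is false, the antecedent forces (t = F, r = F), and the consequent holds there. Either way the consequent holds.

(⟹) This fails. Under t = T, r = T, the left side is true but the right side is false.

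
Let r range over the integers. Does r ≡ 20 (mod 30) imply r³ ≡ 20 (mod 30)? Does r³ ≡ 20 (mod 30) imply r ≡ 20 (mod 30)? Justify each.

(⟹) Suppose r ≡ 20 (mod 30). Write r = 30j + 20. Then (30j + 20)³ = 27000j³ + 54000j² + 36000j + 8000 = 30(900j³ + 1800j² + 1200j + 266) + 20, so r³ ≡ 20 (mod 30).

(⟸) Conversely, suppose r³ ≡ 20 (mod 30). The only residue r in {0, …, 29} with r³ ≡ 20 (mod 30) is r = 20, so r ≡ 20 (mod 30).

Both directions hold.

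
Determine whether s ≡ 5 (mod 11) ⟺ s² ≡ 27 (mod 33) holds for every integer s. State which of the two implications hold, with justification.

Both directions fail.

Forward direction. This fails: take s = 5. Then 5 ≡ 5 (mod 11), but 5² = 25 ≡ 25 (mod 33), not 27.

Converse. This fails: take s = 15. Then 15² = 225 ≡ 27 (mod 33), yet 15 ≡ 4 (mod 11), not 5.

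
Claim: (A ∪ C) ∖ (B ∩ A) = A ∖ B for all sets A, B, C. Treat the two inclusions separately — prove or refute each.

Reverse inclusion. Let x ∈ A ∖ B. Then either x ∈ A and x ∉ B, C; or x ∈ A ∩ C and x ∉ B. In each case x ∈ (A ∪ C) ∖ (B ∩ A), so A ∖ B ⊆ (A ∪ C) ∖ (B ∩ A).

Forward inclusion. This inclusion fails. Take A = ∅, B = ∅, C = {1}; then 1 ∈ (A ∪ C) ∖ (B ∩ A) but 1 ∉ A ∖ B.

(⊆) fails; (⊇) holds.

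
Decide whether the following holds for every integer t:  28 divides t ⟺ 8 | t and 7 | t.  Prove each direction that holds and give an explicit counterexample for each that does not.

The forward direction fails; the converse holds.

(⟹) This fails: take t = 28. Certainly 28 ∣ 28, but 8 ∤ 28.

(⟸) Suppose 8 ∣ t and 7 ∣ t. Any common multiple of 8 and 7 is a multiple of their lcm; here gcd(8, 7) = 1, so lcm(8, 7) = 8·7 = 56, so 56 ∣ t. Since 28 ∣ 56, it follows that 28 ∣ t.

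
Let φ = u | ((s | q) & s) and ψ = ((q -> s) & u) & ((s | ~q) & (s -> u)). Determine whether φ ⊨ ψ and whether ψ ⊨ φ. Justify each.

Not equivalent: only (⇐) holds.

Forward direction. This fails. Under q = T, u = T, s = F, the left side is true but the right side is false.

Converse. Assume the antecedent. If q is true, the antecedent forces (q = T, u = T, s = T), and u | ((s | q) & s) holds there. If q is false, the antecedent forces (q = F, u = T, s = F) or (q = F, u = T, s = T), and u | ((s | q) & s) holds there. Either way u | ((s | q) & s) holds.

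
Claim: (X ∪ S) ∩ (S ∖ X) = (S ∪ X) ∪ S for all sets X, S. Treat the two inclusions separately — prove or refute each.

Forward inclusion. Let x ∈ (X ∪ S) ∩ (S ∖ X). Then x ∈ S and x ∉ X, from which x ∈ (S ∪ X) ∪ S.

Reverse inclusion. This inclusion fails. Take X = {1}, S = ∅; then 1 ∈ (S ∪ X) ∪ S but 1 ∉ (X ∪ S) ∩ (S ∖ X).

(⊆) holds; (⊇) fails.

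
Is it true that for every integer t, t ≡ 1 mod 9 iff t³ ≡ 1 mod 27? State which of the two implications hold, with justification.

Converse. The residues r modulo 27 with r³ ≡ 1 (mod 27) are exactly {1, 10, 19}, and each is ≡ 1 (mod 9).

Forward direction. Suppose t ≡ 1 (mod 9). Working modulo 27, t ∈ {1, 10, 19}; for each such r, r³ ≡ 1 (mod 27).

Equivalent; both directions hold.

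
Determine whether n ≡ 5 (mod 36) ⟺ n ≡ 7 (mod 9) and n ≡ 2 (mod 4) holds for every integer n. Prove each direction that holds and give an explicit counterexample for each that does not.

(→) This fails: n = 5 gives 5 ≡ 5 (mod 36) but 5 ≡ 5 (mod 9), so the conjunction on the right does not hold.

(←) This fails: n = 34 satisfies both congruences on the right (34 ≡ 7 mod 9 and 34 ≡ 2 mod 4) yet 34 ≡ 34 (mod 36), not 5.

(⇒) fails and (⇐) fails.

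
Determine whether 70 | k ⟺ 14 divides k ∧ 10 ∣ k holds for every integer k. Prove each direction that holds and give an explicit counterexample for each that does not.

[⇒] If 70 ∣ k, write k = 70q. Since 70 = 5·14, k = 14·(5q), so 14 ∣ k; and since 70 = 7·10, k = 10·(7q), so 10 ∣ k.

[⇐] Suppose 14 ∣ k and 10 ∣ k. Any common multiple of 14 and 10 is a multiple of their lcm; here lcm(14, 10) = 14·10/gcd(14, 10) = 140/2 = 70, so 70 ∣ k.

Equivalent; both directions hold.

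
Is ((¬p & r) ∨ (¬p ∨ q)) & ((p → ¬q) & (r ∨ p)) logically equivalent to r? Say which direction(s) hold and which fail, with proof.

(←) This fails. Under q = F, p = T, r = T, the left side is false but the right side is true.

(→) Assume the antecedent. If q is true, the antecedent forces (q = T, p = F, r = T), and r holds there. If q is false, the antecedent forces (q = F, p = F, r = T), and r holds there. Either way r holds.

The forward direction holds; the converse fails.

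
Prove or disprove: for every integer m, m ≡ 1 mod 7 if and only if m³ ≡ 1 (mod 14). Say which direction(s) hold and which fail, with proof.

(⇒) fails and (⇐) fails.

(⟹) This fails: take m = 8. Then 8 ≡ 1 (mod 7), but 8³ = 512 ≡ 8 (mod 14), not 1.

(⟸) This fails: take m = 9. Then 9³ = 729 ≡ 1 (mod 14), yet 9 ≡ 2 (mod 7), not 1.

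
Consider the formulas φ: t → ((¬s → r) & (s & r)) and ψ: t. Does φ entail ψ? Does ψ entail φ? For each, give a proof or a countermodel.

(⟹) This fails. Under s = F, t = F, r = F, the left side is true but the right side is false.

(⟸) This fails. Under s = F, t = T, r = F, the left side is false but the right side is true.

(⇒) fails and (⇐) fails.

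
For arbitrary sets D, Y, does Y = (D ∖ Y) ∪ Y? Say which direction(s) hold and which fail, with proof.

Forward inclusion. Let x ∈ Y. Then either x ∈ Y and x ∉ D; or x ∈ D ∩ Y. In each case x ∈ (D ∖ Y) ∪ Y, so Y ⊆ (D ∖ Y) ∪ Y.

Reverse inclusion. This inclusion fails. Take D = {1}, Y = ∅; then 1 ∈ (D ∖ Y) ∪ Y but 1 ∉ Y.

The sets are not equal: only the forward inclusion holds.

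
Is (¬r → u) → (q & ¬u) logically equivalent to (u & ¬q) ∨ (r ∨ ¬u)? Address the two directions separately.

Forward direction. Assume the antecedent. If q is true, the antecedent forces (q = T, r = F, u = F) or (q = T, r = T, u = F), and (u & ¬q) ∨ (r ∨ ¬u) holds there. If q is false, (u & ¬q) ∨ (r ∨ ¬u) reduces to true regardless of the other variables. Either way (u & ¬q) ∨ (r ∨ ¬u) holds.

Converse. This fails. Under q = F, r = T, u = F, the left side is false but the right side is true.

Only the forward implication holds.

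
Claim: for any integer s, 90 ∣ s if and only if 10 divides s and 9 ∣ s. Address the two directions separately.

[⇒] If 90 ∣ s, write s = 90q. Since 90 = 9·10, s = 10·(9q), so 10 ∣ s; and since 90 = 10·9, s = 9·(10q), so 9 ∣ s.

[⇐] Suppose 10 ∣ s and 9 ∣ s. Any common multiple of 10 and 9 is a multiple of their lcm; here gcd(10, 9) = 1, so lcm(10, 9) = 10·9 = 90, so 90 ∣ s.

Both implications hold.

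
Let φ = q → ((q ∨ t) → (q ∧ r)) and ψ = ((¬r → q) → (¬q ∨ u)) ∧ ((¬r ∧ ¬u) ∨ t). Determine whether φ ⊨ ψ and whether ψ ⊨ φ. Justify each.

Both directions fail.

[⇒] This fails. Under q = F, u = T, t = F, r = F, the left side is true but the right side is false.

[⇐] This fails. Under q = T, u = T, t = T, r = F, the left side is false but the right side is true.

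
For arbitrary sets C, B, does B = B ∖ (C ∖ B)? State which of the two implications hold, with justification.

(⊆) Let x ∈ B. Then either x ∈ B and x ∉ C; or x ∈ C ∩ B. In each case x ∈ B ∖ (C ∖ B), so B ⊆ B ∖ (C ∖ B).

(⊇) Let x ∈ B ∖ (C ∖ B). Then either x ∈ B and x ∉ C; or x ∈ C ∩ B. In each case x ∈ B, so B ∖ (C ∖ B) ⊆ B.

Both inclusions hold.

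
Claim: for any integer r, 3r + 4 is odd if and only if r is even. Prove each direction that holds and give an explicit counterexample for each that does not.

(→) This fails: r = 3 gives 3r + 4 = 13, which is odd, but 3 is odd, not even.

(←) This also fails: r = 2 is even, but 3r + 4 = 10 is even, not odd.

Neither implication holds.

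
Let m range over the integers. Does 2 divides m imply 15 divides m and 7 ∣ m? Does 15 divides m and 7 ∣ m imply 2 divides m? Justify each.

Both directions fail.

(→) This fails: take m = 2. Certainly 2 ∣ 2, but 15 ∤ 2.

(←) This fails: take m = 105. Both 15 ∣ 105 and 7 ∣ 105, yet 105 is not a multiple of 2 (since 105 = 52·2 + 1), so 2 ∤ 105.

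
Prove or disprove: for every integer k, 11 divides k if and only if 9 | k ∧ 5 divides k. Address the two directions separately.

Neither implication holds.

[⇒] This fails: take k = 11. Certainly 11 ∣ 11, but 9 ∤ 11.

[⇐] This fails: take k = 45. Both 9 ∣ 45 and 5 ∣ 45, yet 45 is not a multiple of 11 (since 45 = 4·11 + 1), so 11 ∤ 45.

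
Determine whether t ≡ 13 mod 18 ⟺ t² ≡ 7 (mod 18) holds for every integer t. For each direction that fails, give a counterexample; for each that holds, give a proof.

Only the forward implication holds.

(→) Suppose t ≡ 13 mod 18. Write t = 18j + 13. Then (18j + 13)² = 324j² + 468j + 169 = 18(18j² + 26j + 9) + 7, so t² ≡ 7 (mod 18).

(←) This fails: take t = 5. Then 5² = 25 ≡ 7 (mod 18), yet 5 ≡ 5 (mod 18), not 13.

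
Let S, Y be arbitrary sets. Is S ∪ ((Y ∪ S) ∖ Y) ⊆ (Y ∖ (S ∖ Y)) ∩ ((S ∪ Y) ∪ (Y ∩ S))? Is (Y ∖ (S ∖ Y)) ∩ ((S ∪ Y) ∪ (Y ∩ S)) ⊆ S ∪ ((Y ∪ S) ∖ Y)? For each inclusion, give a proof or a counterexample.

(⊆) fails and (⊇) fails.

Forward inclusion. This inclusion fails. Take S = {1}, Y = ∅; then 1 ∈ S ∪ ((Y ∪ S) ∖ Y) but 1 ∉ (Y ∖ (S ∖ Y)) ∩ ((S ∪ Y) ∪ (Y ∩ S)).

Reverse inclusion. This inclusion fails. Take S = ∅, Y = {1}; then 1 ∈ (Y ∖ (S ∖ Y)) ∩ ((S ∪ Y) ∪ (Y ∩ S)) but 1 ∉ S ∪ ((Y ∪ S) ∖ Y).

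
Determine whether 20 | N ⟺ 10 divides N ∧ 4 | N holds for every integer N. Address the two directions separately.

(⟸) Suppose 10 ∣ N and 4 ∣ N. Any common multiple of 10 and 4 is a multiple of their lcm; here lcm(10, 4) = 10·4/gcd(10, 4) = 40/2 = 20, so 20 ∣ N.

(⟹) If 20 ∣ N, write N = 20q. Since 20 = 2·10, N = 10·(2q), so 10 ∣ N; and since 20 = 5·4, N = 4·(5q), so 4 ∣ N.

The biconditional holds.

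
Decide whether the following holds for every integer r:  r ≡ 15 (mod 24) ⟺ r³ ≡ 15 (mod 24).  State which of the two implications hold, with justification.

Both directions hold.

(⇒) Suppose r ≡ 15 (mod 24). Write r = 24j + 15. Then (24j + 15)³ = 13824j³ + 25920j² + 16200j + 3375 = 24(576j³ + 1080j² + 675j + 140) + 15, so r³ ≡ 15 (mod 24).

(⇐) Conversely, suppose r³ ≡ 15 (mod 24). The only residue r in {0, …, 23} with r³ ≡ 15 (mod 24) is r = 15, so r ≡ 15 (mod 24).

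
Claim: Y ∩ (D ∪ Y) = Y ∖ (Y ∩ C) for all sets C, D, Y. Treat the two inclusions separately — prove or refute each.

Only the reverse inclusion holds.

(⊆) This inclusion fails. Take C = {1}, D = ∅, Y = {1}; then 1 ∈ Y ∩ (D ∪ Y) but 1 ∉ Y ∖ (Y ∩ C).

(⊇) Let x ∈ Y ∖ (Y ∩ C). Then either x ∈ Y and x ∉ C, D; or x ∈ D ∩ Y and x ∉ C. In each case x ∈ Y ∩ (D ∪ Y), so Y ∖ (Y ∩ C) ⊆ Y ∩ (D ∪ Y).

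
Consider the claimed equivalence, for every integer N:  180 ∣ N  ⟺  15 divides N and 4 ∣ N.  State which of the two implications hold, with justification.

(⇒) holds; (⇐) fails.

(→) If 180 ∣ N, write N = 180q. Since 180 = 12·15, N = 15·(12q), so 15 ∣ N; and since 180 = 45·4, N = 4·(45q), so 4 ∣ N.

(←) This fails: take N = 60. Both 15 ∣ 60 and 4 ∣ 60, yet 60 is not a multiple of 180 (since 60 = 0·180 + 60), so 180 ∤ 60.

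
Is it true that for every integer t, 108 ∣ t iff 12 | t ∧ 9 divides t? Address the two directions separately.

The forward direction holds; the converse fails.

Forward direction. If 108 ∣ t, write t = 108q. Since 108 = 9·12, t = 12·(9q), so 12 ∣ t; and since 108 = 12·9, t = 9·(12q), so 9 ∣ t.

Converse. This fails: take t = 36. Both 12 ∣ 36 and 9 ∣ 36, yet 36 is not a multiple of 108 (since 36 = 0·108 + 36), so 108 ∤ 36.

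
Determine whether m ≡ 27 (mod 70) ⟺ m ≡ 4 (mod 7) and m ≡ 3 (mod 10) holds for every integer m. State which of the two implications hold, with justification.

Neither direction holds.

[⇒] This fails: m = 27 gives 27 ≡ 27 (mod 70) but 27 ≡ 6 (mod 7), so the conjunction on the right does not hold.

[⇐] This fails: m = 53 satisfies both congruences on the right (53 ≡ 4 mod 7 and 53 ≡ 3 mod 10) yet 53 ≡ 53 (mod 70), not 27.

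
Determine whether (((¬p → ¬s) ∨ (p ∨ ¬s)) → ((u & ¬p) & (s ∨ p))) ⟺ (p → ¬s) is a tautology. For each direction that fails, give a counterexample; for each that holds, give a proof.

(⟹) Assume the antecedent. If u is true, the antecedent forces (u = T, p = F, s = T), and p → ¬s holds there. If u is false, the antecedent forces (u = F, p = F, s = T), and p → ¬s holds there. Either way p → ¬s holds.

(⟸) This fails. Under u = F, p = F, s = F, the left side is false but the right side is true.

The forward direction holds; the converse fails.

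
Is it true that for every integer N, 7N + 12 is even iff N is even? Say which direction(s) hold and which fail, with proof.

[⇒] Suppose 7N + 12 is even. Since 7 is odd, 7N and N have the same parity, so 7N + 12 ≡ N + 12 (mod 2). As 12 is even, 7N + 12 is even exactly when N is even. Thus N is even.

[⇐] Conversely, suppose N is even; write N = 2j. Then 7N + 12 = 7·(2j) + 12 = 2·7j + 12, which is even.

Both directions hold.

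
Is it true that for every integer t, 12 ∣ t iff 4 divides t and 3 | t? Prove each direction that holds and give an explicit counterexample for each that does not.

(⟹) If 12 ∣ t, write t = 12q. Since 12 = 3·4, t = 4·(3q), so 4 ∣ t; and since 12 = 4·3, t = 3·(4q), so 3 ∣ t.

(⟸) Suppose 4 ∣ t and 3 ∣ t. Any common multiple of 4 and 3 is a multiple of their lcm; here gcd(4, 3) = 1, so lcm(4, 3) = 4·3 = 12, so 12 ∣ t.

Both directions hold.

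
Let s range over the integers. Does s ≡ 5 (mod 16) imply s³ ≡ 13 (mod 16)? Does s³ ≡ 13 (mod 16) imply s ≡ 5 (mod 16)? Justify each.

(⇒) Suppose s ≡ 5 (mod 16). Write s = 16j + 5. Then (16j + 5)³ = 4096j³ + 3840j² + 1200j + 125 = 16(256j³ + 240j² + 75j + 7) + 13, so s³ ≡ 13 (mod 16).

(⇐) Conversely, suppose s³ ≡ 13 (mod 16). The only residue r in {0, …, 15} with r³ ≡ 13 (mod 16) is r = 5, so s ≡ 5 (mod 16).

Both directions hold.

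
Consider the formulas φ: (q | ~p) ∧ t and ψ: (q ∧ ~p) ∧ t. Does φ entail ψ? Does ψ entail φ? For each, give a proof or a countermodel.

Not equivalent: only (⇐) holds.

Forward direction. This fails. Under t = T, p = F, q = F, the left side is true but the right side is false.

Converse. Assume the antecedent. If t is true, the antecedent forces (t = T, p = F, q = T), and (q | ~p) ∧ t holds there. If t is false, the antecedent cannot hold. Either way (q | ~p) ∧ t holds.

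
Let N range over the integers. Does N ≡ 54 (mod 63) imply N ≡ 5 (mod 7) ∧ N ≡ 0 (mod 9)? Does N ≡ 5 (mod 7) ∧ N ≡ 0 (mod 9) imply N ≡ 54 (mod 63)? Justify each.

[⇒] Suppose N ≡ 54 (mod 63); write N = 63j + 54. Since 7 ∣ 63, reducing mod 7 gives N ≡ 54 ≡ 5 (mod 7); since 9 ∣ 63, reducing mod 9 gives N ≡ 54 ≡ 0 (mod 9).

[⇐] Conversely, if N ≡ 5 (mod 7) and N ≡ 0 (mod 9), then by the Chinese remainder theorem N ≡ 54 (mod 63). This is exactly N ≡ 54 (mod 63).

The biconditional holds.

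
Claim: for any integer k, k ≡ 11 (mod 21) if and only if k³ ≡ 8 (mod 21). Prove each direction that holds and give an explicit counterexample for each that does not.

The forward direction holds; the converse fails.

[⇒] Suppose k ≡ 11 (mod 21). Write k = 21j + 11. Then (21j + 11)³ = 9261j³ + 14553j² + 7623j + 1331 = 21(441j³ + 693j² + 363j + 63) + 8, so k³ ≡ 8 (mod 21).

[⇐] This fails: take k = 2. Then 2³ = 8 ≡ 8 (mod 21), yet 2 ≡ 2 (mod 21), not 11.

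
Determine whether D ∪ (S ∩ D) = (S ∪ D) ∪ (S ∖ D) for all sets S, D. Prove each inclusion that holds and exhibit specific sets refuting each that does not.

(⟹) Let x ∈ D ∪ (S ∩ D). Then either x ∈ D and x ∉ S; or x ∈ S ∩ D. In each case x ∈ (S ∪ D) ∪ (S ∖ D), so D ∪ (S ∩ D) ⊆ (S ∪ D) ∪ (S ∖ D).

(⟸) This inclusion fails. Take S = {1}, D = ∅; then 1 ∈ (S ∪ D) ∪ (S ∖ D) but 1 ∉ D ∪ (S ∩ D).

Only the forward inclusion holds.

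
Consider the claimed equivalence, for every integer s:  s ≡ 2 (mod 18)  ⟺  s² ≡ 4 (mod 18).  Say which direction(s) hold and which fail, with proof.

(⇒) holds; (⇐) fails.

[⇒] Suppose s ≡ 2 (mod 18). Write s = 18j + 2. Then (18j + 2)² = 324j² + 72j + 4 = 18(18j² + 4j) + 4, so s² ≡ 4 (mod 18).

[⇐] This fails: take s = 16. Then 16² = 256 ≡ 4 (mod 18), yet 16 ≡ 16 (mod 18), not 2.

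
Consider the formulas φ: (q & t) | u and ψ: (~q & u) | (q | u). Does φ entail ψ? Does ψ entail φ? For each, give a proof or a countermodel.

Not equivalent: only (⇒) holds.

[⇒] Assume the antecedent. If q is true, (~q & u) | (q | u) reduces to true regardless of the other variables. If q is false, the antecedent forces (q = F, t = F, u = T) or (q = F, t = T, u = T), and (~q & u) | (q | u) holds there. Either way (~q & u) | (q | u) holds.

[⇐] This fails. Under q = T, t = F, u = F, the left side is false but the right side is true.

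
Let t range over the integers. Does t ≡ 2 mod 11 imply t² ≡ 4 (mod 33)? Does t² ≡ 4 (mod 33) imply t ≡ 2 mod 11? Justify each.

Neither implication holds.

[⇒] This fails: take t = 24. Then 24 ≡ 2 (mod 11), but 24² = 576 ≡ 15 (mod 33), not 4.

[⇐] This fails: take t = 20. Then 20² = 400 ≡ 4 (mod 33), yet 20 ≡ 9 (mod 11), not 2.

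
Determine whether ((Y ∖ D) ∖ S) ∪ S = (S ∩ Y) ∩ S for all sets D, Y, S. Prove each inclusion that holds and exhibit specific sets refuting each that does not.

Forward inclusion. This inclusion fails. Take D = ∅, Y = {1}, S = ∅; then 1 ∈ ((Y ∖ D) ∖ S) ∪ S but 1 ∉ (S ∩ Y) ∩ S.

Reverse inclusion. Let x ∈ (S ∩ Y) ∩ S. Then either x ∈ Y ∩ S and x ∉ D; or x ∈ D ∩ Y ∩ S. In each case x ∈ ((Y ∖ D) ∖ S) ∪ S, so (S ∩ Y) ∩ S ⊆ ((Y ∖ D) ∖ S) ∪ S.

The sets are not equal: only the reverse inclusion holds.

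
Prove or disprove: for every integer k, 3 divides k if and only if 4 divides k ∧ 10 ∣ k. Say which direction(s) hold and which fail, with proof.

Forward direction. This fails: take k = 3. Certainly 3 ∣ 3, but 4 ∤ 3.

Converse. This fails: take k = 20. Both 4 ∣ 20 and 10 ∣ 20, yet 20 is not a multiple of 3 (since 20 = 6·3 + 2), so 3 ∤ 20.

(⇒) fails and (⇐) fails.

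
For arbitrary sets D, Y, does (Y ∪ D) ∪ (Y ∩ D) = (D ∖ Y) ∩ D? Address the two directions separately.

(⟸) Let x ∈ (D ∖ Y) ∩ D. Then x ∈ D and x ∉ Y, from which x ∈ (Y ∪ D) ∪ (Y ∩ D).

(⟹) This inclusion fails. Take D = ∅, Y = {1}; then 1 ∈ (Y ∪ D) ∪ (Y ∩ D) but 1 ∉ (D ∖ Y) ∩ D.

Only the reverse inclusion holds.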